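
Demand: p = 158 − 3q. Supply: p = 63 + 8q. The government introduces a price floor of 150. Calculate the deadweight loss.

Competitive equilibrium: 158 − 3q = 63 + 8q → q* = 8.636364, p* = 132.090909.
At the floor p = 150, quantity demanded = (158 − 150)/3 = 2.666667.
Sellers' marginal cost at q' = 2.666667: 63 + 8·2.666667 = 84.333336.
Δq = 8.636364 − 2.666667 = 5.969697; wedge = 150 − 84.333336 = 65.666664.
Deadweight loss = ½ × 5.969697 × 65.666664 = 196.01.

196.01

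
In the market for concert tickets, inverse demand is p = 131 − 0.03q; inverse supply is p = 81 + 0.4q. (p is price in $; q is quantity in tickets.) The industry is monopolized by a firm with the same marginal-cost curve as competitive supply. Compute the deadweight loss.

Competitive equilibrium: 131 − 0.03q = 81 + 0.4q → q* = 116.2791, p* = 127.5116.
Marginal revenue: MR = 131 − 0.06q. Set MR = MC: 131 − 0.06q = 81 + 0.4q → q_m = 108.6957.
Price p_m = 131 − 0.03·108.6957 = 127.7391; MC(q_m) = 81 + 0.4·108.6957 = 124.4783.
Competitive q* = 116.2791, so Δq = 7.5834; wedge = 127.7391 − 124.4783 = 3.2608.
The triangle = ½ × 7.5834 × 3.2608 = $12.36.

$12.36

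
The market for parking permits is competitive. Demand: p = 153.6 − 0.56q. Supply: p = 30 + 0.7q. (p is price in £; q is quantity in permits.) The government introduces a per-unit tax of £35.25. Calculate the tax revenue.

£2471.70

Competitive equilibrium: 153.6 − 0.56q = 30 + 0.7q → q* = 98.09524, p* = 98.66667.
With the tax, the buyer price exceeds the seller price by 35.25: (153.6 − 0.56q) − (30 + 0.7q) = 35.25 → q' = 70.11905.
Tax revenue = 35.25 × 70.11905 = £2471.70.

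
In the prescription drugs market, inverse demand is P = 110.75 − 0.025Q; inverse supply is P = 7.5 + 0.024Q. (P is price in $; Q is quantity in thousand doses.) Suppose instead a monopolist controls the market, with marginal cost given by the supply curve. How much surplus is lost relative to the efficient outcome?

Competitive equilibrium: 110.75 − 0.025Q = 7.5 + 0.024Q → Q* = 2107.14286, P* = 58.07143.
Marginal revenue: MR = 110.75 − 0.05Q. Set MR = MC: 110.75 − 0.05Q = 7.5 + 0.024Q → Q_m = 1395.27027.
Price P_m = 110.75 − 0.025·1395.27027 = 75.86824; MC(Q_m) = 7.5 + 0.024·1395.27027 = 40.98649.
Competitive Q* = 2107.14286, so ΔQ = 711.87259; wedge = 75.86824 − 40.98649 = 34.88175.
Deadweight loss = ½ × 711.87259 × 34.88175 = $12415.68 thousand.

$12415.68 thousand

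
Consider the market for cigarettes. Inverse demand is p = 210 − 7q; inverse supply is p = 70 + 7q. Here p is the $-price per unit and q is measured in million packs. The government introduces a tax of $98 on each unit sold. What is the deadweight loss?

Competitive equilibrium: 210 − 7q = 70 + 7q → q* = 10, p* = 140.
With the tax, the buyer price exceeds the seller price by 98: (210 − 7q) − (70 + 7q) = 98 → q' = 3.
Δq = 10 − 3 = 7; the wedge equals the tax, 98.
The triangle = ½ × 7 × 98 = $343 million.

$343 million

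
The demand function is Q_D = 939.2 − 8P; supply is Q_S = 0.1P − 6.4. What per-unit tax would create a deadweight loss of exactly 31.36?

25.2

In inverse form: demand P = 117.4 − 0.125Q, supply P = 64 + 10Q.
Competitive equilibrium: 117.4 − 0.125Q = 64 + 10Q → Q* = 5.2741, P* = 116.7407.
A tax t gives ΔQ = t/10.125 and wedge t, so DWL = t²/20.25.
t²/20.25 = 31.36 → t² = 635.04 → t = 25.2.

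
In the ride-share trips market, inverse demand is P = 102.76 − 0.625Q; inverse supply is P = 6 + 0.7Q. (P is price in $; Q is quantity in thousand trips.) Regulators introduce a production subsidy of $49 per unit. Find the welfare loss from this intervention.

$906.04 thousand

Competitive equilibrium: 102.76 − 0.625Q = 6 + 0.7Q → Q* = 73.0264, P* = 57.1185.
The subsidy lowers effective supply by 49: P = 0.7Q − 43.
New quantity: 102.76 − 0.625Q = 0.7Q − 43 → Q' = 110.0075.
Overproduction ΔQ = 110.0075 − 73.0264 = 36.9811; wedge = subsidy = 49.
Welfare loss = ½ × 36.9811 × 49 = $906.04 thousand.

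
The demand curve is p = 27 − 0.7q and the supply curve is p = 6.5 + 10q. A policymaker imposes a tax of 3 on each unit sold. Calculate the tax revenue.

Competitive equilibrium: 27 − 0.7q = 6.5 + 10q → q* = 1.9159, p* = 25.6589.
With the tax, the buyer price exceeds the seller price by 3: (27 − 0.7q) − (6.5 + 10q) = 3 → q' = 1.6355.
Tax revenue = 3 × 1.6355 = 4.91.

4.91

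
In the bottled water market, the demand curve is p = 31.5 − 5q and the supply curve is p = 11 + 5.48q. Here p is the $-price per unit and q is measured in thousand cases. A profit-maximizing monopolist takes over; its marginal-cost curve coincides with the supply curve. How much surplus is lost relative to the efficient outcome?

Competitive equilibrium: 31.5 − 5q = 11 + 5.48q → q* = 1.9561, p* = 21.7195.
Marginal revenue: MR = 31.5 − 10q. Set MR = MC: 31.5 − 10q = 11 + 5.48q → q_m = 1.3243.
Price p_m = 31.5 − 5·1.3243 = 24.8785; MC(q_m) = 11 + 5.48·1.3243 = 18.2572.
Competitive q* = 1.9561, so Δq = 0.6318; wedge = 24.8785 − 18.2572 = 6.6213.
DWL = ½ × 0.6318 × 6.6213 = $2.09 thousand.

$2.09 thousand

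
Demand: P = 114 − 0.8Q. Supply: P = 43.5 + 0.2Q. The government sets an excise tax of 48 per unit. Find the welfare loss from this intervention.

1152

Competitive equilibrium: 114 − 0.8Q = 43.5 + 0.2Q → Q* = 70.5, P* = 57.6.
With the tax, the buyer price exceeds the seller price by 48: (114 − 0.8Q) − (43.5 + 0.2Q) = 48 → Q' = 22.5.
ΔQ = 70.5 − 22.5 = 48; the wedge equals the tax, 48.
DWL = ½ × 48 × 48 = 1152.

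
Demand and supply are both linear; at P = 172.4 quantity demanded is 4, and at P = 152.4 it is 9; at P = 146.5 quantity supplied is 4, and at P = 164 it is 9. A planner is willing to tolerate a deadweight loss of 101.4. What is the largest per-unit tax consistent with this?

39

Demand slope = (152.4 − 172.4)/(9 − 4) = −4, so P = 188.4 − 4Q.
Supply slope = (164 − 146.5)/(9 − 4) = 3.5, so P = 132.5 + 3.5Q.
Competitive equilibrium: 188.4 − 4Q = 132.5 + 3.5Q → Q* = 7.4533, P* = 158.5867.
A tax t gives ΔQ = t/7.5 and wedge t, so DWL = t²/15.
t²/15 = 101.4 → t² = 1521 → t = 39.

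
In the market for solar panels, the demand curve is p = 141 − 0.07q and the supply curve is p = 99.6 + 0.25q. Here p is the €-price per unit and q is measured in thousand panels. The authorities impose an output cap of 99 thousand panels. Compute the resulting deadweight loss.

€147.62 thousand

Competitive equilibrium: 141 − 0.07q = 99.6 + 0.25q → q* = 129.375, p* = 131.9438.
At q = 99: demand price = 141 − 0.07·99 = 134.07; supply price = 99.6 + 0.25·99 = 124.35.
Δq = 129.375 − 99 = 30.375; wedge = 134.07 − 124.35 = 9.72.
Deadweight loss = ½ × 30.375 × 9.72 = €147.62 thousand.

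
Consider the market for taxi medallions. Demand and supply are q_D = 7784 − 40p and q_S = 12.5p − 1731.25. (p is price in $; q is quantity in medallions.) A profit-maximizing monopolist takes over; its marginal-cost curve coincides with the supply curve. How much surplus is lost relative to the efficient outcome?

In inverse form: demand p = 194.6 − 0.025q, supply p = 138.5 + 0.08q.
Competitive equilibrium: 194.6 − 0.025q = 138.5 + 0.08q → q* = 534.2857, p* = 181.2429.
Marginal revenue: MR = 194.6 − 0.05q. Set MR = MC: 194.6 − 0.05q = 138.5 + 0.08q → q_m = 431.5385.
Price p_m = 194.6 − 0.025·431.5385 = 183.8115; MC(q_m) = 138.5 + 0.08·431.5385 = 173.0231.
Competitive q* = 534.2857, so Δq = 102.7472; wedge = 183.8115 − 173.0231 = 10.7884.
The triangle = ½ × 102.7472 × 10.7884 = $554.24.

$554.24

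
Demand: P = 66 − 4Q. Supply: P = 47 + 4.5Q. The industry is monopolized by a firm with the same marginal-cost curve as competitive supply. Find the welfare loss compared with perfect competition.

Competitive equilibrium: 66 − 4Q = 47 + 4.5Q → Q* = 2.2353, P* = 57.0588.
Marginal revenue: MR = 66 − 8Q. Set MR = MC: 66 − 8Q = 47 + 4.5Q → Q_m = 1.52.
Price P_m = 66 − 4·1.52 = 59.92; MC(Q_m) = 47 + 4.5·1.52 = 53.84.
Competitive Q* = 2.2353, so ΔQ = 0.7153; wedge = 59.92 − 53.84 = 6.08.
Deadweight loss = ½ × 0.7153 × 6.08 = 2.17.

2.17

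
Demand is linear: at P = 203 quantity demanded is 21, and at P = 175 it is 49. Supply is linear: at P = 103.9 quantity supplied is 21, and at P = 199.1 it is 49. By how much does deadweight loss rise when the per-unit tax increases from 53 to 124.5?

Demand slope = (175 − 203)/(49 − 21) = −1, so P = 224 − Q.
Supply slope = (199.1 − 103.9)/(49 − 21) = 3.4, so P = 32.5 + 3.4Q.
Competitive equilibrium: 224 − Q = 32.5 + 3.4Q → Q* = 43.5227, P* = 180.4773.
For a per-unit tax t: ΔQ = t/4.4, so DWL = ½·t·(t/4.4) = t²/8.8.
At t = 53: DWL = 319.205. At t = 124.5: DWL = 1761.392.
Increase = 1761.392 − 319.205 = 1442.19.

1442.19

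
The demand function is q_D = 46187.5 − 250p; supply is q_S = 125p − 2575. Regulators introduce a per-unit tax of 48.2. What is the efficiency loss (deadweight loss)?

96801.67

In inverse form: demand p = 184.75 − 0.004q, supply p = 20.6 + 0.008q.
Competitive equilibrium: 184.75 − 0.004q = 20.6 + 0.008q → q* = 13679.1667, p* = 130.0333.
With the tax, the buyer price exceeds the seller price by 48.2: (184.75 − 0.004q) − (20.6 + 0.008q) = 48.2 → q' = 9662.5.
Δq = 13679.1667 − 9662.5 = 4016.6667; the wedge equals the tax, 48.2.
DWL = ½ × 4016.6667 × 48.2 = 96801.67.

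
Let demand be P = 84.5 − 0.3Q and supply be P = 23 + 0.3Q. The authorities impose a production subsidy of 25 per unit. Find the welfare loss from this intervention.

Competitive equilibrium: 84.5 − 0.3Q = 23 + 0.3Q → Q* = 102.5, P* = 53.75.
The subsidy lowers effective supply by 25: P = 0.3Q − 2.
New quantity: 84.5 − 0.3Q = 0.3Q − 2 → Q' = 144.1667.
Overproduction ΔQ = 144.1667 − 102.5 = 41.6667; wedge = subsidy = 25.
Deadweight loss = ½ × 41.6667 × 25 = 520.83.

520.83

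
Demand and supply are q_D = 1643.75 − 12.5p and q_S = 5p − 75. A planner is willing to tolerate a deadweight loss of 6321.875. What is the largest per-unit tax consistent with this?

59.5

In inverse form: demand p = 131.5 − 0.08q, supply p = 15 + 0.2q.
Competitive equilibrium: 131.5 − 0.08q = 15 + 0.2q → q* = 416.0714, p* = 98.2143.
A tax t gives Δq = t/0.28 and wedge t, so DWL = t²/0.56.
t²/0.56 = 6321.875 → t² = 3540.25 → t = 59.5.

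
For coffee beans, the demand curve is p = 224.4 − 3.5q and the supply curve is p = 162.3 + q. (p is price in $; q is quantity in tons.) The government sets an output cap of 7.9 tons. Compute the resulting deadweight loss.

$78.32

Competitive equilibrium: 224.4 − 3.5q = 162.3 + q → q* = 13.8, p* = 176.1.
At q = 7.9: demand price = 224.4 − 3.5·7.9 = 196.75; supply price = 162.3 + 1·7.9 = 170.2.
Δq = 13.8 − 7.9 = 5.9; wedge = 196.75 − 170.2 = 26.55.
DWL = ½ × 5.9 × 26.55 = $78.32.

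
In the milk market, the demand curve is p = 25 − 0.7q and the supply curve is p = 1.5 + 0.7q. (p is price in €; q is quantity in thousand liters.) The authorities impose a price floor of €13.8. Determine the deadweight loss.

Competitive equilibrium: 25 − 0.7q = 1.5 + 0.7q → q* = 16.7857, p* = 13.25.
At the floor p = 13.8, quantity demanded = (25 − 13.8)/0.7 = 16.
Sellers' marginal cost at q' = 16: 1.5 + 0.7·16 = 12.7.
Δq = 16.7857 − 16 = 0.7857; wedge = 13.8 − 12.7 = 1.1.
DWL = ½ × 0.7857 × 1.1 = €0.43 thousand.

€0.43 thousand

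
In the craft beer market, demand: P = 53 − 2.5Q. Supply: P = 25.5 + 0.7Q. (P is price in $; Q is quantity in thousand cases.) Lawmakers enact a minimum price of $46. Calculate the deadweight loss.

$53.71 thousand

Competitive equilibrium: 53 − 2.5Q = 25.5 + 0.7Q → Q* = 8.5938, P* = 31.5156.
At the floor P = 46, quantity demanded = (53 − 46)/2.5 = 2.8.
Sellers' marginal cost at Q' = 2.8: 25.5 + 0.7·2.8 = 27.46.
ΔQ = 8.5938 − 2.8 = 5.7938; wedge = 46 − 27.46 = 18.54.
The triangle = ½ × 5.7938 × 18.54 = $53.71 thousand.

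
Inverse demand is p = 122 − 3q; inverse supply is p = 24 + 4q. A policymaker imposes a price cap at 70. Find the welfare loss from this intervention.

21.875

Competitive equilibrium: 122 − 3q = 24 + 4q → q* = 14, p* = 80.
At the ceiling p = 70, quantity supplied = (70 − 24)/4 = 11.5.
Willingness to pay at q' = 11.5: 122 − 3·11.5 = 87.5.
Δq = 14 − 11.5 = 2.5; wedge = 87.5 − 70 = 17.5.
Welfare loss = ½ × 2.5 × 17.5 = 21.875.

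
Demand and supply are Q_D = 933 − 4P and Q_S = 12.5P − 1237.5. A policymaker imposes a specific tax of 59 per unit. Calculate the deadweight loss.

In inverse form: demand P = 233.25 − 0.25Q, supply P = 99 + 0.08Q.
Competitive equilibrium: 233.25 − 0.25Q = 99 + 0.08Q → Q* = 406.8182, P* = 131.5455.
With the tax, the buyer price exceeds the seller price by 59: (233.25 − 0.25Q) − (99 + 0.08Q) = 59 → Q' = 228.0303.
ΔQ = 406.8182 − 228.0303 = 178.7879; the wedge equals the tax, 59.
DWL = ½ × 178.7879 × 59 = 5274.24.

5274.24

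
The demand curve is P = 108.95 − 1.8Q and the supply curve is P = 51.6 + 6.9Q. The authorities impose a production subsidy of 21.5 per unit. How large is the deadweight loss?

Competitive equilibrium: 108.95 − 1.8Q = 51.6 + 6.9Q → Q* = 6.592, P* = 97.0845.
The subsidy lowers effective supply by 21.5: P = 30.1 + 6.9Q.
New quantity: 108.95 − 1.8Q = 30.1 + 6.9Q → Q' = 9.0632.
Overproduction ΔQ = 9.0632 − 6.592 = 2.4712; wedge = subsidy = 21.5.
Deadweight loss = ½ × 2.4712 × 21.5 = 26.57.

26.57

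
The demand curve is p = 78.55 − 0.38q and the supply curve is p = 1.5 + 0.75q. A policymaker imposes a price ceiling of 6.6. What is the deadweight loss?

Competitive equilibrium: 78.55 − 0.38q = 1.5 + 0.75q → q* = 68.18584, p* = 52.63938.
At the ceiling p = 6.6, quantity supplied = (6.6 − 1.5)/0.75 = 6.8.
Willingness to pay at q' = 6.8: 78.55 − 0.38·6.8 = 75.966.
Δq = 68.18584 − 6.8 = 61.38584; wedge = 75.966 − 6.6 = 69.366.
The triangle = ½ × 61.38584 × 69.366 = 2129.05.

2129.05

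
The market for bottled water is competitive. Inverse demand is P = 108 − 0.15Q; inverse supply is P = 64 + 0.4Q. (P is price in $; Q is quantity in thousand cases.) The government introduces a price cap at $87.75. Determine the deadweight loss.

Competitive equilibrium: 108 − 0.15Q = 64 + 0.4Q → Q* = 80, P* = 96.
At the ceiling P = 87.75, quantity supplied = (87.75 − 64)/0.4 = 59.375.
Willingness to pay at Q' = 59.375: 108 − 0.15·59.375 = 99.0938.
ΔQ = 80 − 59.375 = 20.625; wedge = 99.0938 − 87.75 = 11.3438.
The triangle = ½ × 20.625 × 11.3438 = $116.98 thousand.

$116.98 thousand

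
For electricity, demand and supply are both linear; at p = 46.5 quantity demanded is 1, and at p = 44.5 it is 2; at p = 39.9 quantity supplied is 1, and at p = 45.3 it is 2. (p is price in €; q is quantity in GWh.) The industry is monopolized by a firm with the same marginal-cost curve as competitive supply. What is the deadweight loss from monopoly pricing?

Demand slope = (44.5 − 46.5)/(2 − 1) = −2, so p = 48.5 − 2q.
Supply slope = (45.3 − 39.9)/(2 − 1) = 5.4, so p = 34.5 + 5.4q.
Competitive equilibrium: 48.5 − 2q = 34.5 + 5.4q → q* = 1.8919, p* = 44.7162.
Marginal revenue: MR = 48.5 − 4q. Set MR = MC: 48.5 − 4q = 34.5 + 5.4q → q_m = 1.4894.
Price p_m = 48.5 − 2·1.4894 = 45.5212; MC(q_m) = 34.5 + 5.4·1.4894 = 42.5428.
Competitive q* = 1.8919, so Δq = 0.4025; wedge = 45.5212 − 42.5428 = 2.9784.
Welfare loss = ½ × 0.4025 × 2.9784 = €0.60.

€0.60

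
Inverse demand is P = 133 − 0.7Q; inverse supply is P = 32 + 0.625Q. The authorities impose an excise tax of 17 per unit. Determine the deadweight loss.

109.06

Competitive equilibrium: 133 − 0.7Q = 32 + 0.625Q → Q* = 76.2264, P* = 79.6415.
With the tax, the buyer price exceeds the seller price by 17: (133 − 0.7Q) − (32 + 0.625Q) = 17 → Q' = 63.3962.
ΔQ = 76.2264 − 63.3962 = 12.8302; the wedge equals the tax, 17.
The triangle = ½ × 12.8302 × 17 = 109.06.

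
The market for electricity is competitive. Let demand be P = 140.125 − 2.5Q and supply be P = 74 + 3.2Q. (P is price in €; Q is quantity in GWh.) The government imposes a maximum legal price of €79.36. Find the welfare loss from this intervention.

Competitive equilibrium: 140.125 − 2.5Q = 74 + 3.2Q → Q* = 11.6009, P* = 111.1228.
At the ceiling P = 79.36, quantity supplied = (79.36 − 74)/3.2 = 1.675.
Willingness to pay at Q' = 1.675: 140.125 − 2.5·1.675 = 135.9375.
ΔQ = 11.6009 − 1.675 = 9.9259; wedge = 135.9375 − 79.36 = 56.5775.
DWL = ½ × 9.9259 × 56.5775 = €280.79.

€280.79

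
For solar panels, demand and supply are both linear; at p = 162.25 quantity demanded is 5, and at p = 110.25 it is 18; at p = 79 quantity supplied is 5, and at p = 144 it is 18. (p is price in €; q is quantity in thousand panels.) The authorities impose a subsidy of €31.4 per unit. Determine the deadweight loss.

€54.78 thousand

Demand slope = (110.25 − 162.25)/(18 − 5) = −4, so p = 182.25 − 4q.
Supply slope = (144 − 79)/(18 − 5) = 5, so p = 54 + 5q.
Competitive equilibrium: 182.25 − 4q = 54 + 5q → q* = 14.25, p* = 125.25.
The subsidy lowers effective supply by 31.4: p = 22.6 + 5q.
New quantity: 182.25 − 4q = 22.6 + 5q → q' = 17.7389.
Overproduction Δq = 17.7389 − 14.25 = 3.4889; wedge = subsidy = 31.4.
Welfare loss = ½ × 3.4889 × 31.4 = €54.78 thousand.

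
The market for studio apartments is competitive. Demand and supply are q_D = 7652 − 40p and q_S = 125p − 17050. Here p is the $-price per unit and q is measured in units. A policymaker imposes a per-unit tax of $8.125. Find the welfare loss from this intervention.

$1000.24

In inverse form: demand p = 191.3 − 0.025q, supply p = 136.4 + 0.008q.
Competitive equilibrium: 191.3 − 0.025q = 136.4 + 0.008q → q* = 1663.6364, p* = 149.7091.
With the tax, the buyer price exceeds the seller price by 8.125: (191.3 − 0.025q) − (136.4 + 0.008q) = 8.125 → q' = 1417.4242.
Δq = 1663.6364 − 1417.4242 = 246.2122; the wedge equals the tax, 8.125.
Deadweight loss = ½ × 246.2122 × 8.125 = $1000.24.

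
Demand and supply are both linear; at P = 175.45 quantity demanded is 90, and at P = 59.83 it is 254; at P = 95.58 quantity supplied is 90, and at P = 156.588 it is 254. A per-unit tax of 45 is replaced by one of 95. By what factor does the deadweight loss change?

4.457

Demand slope = (59.83 − 175.45)/(254 − 90) = −0.705, so P = 238.9 − 0.705Q.
Supply slope = (156.588 − 95.58)/(254 − 90) = 0.372, so P = 62.1 + 0.372Q.
Competitive equilibrium: 238.9 − 0.705Q = 62.1 + 0.372Q → Q* = 164.1597, P* = 123.1674.
For a per-unit tax t: ΔQ = t/1.077, so DWL = ½·t·(t/1.077) = t²/2.154.
At t = 45: DWL = 940.111. At t = 95: DWL = 4189.879.
Ratio = (95/45)² = 4.457.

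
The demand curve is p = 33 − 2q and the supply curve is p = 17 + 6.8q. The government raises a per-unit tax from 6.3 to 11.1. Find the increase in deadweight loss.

Competitive equilibrium: 33 − 2q = 17 + 6.8q → q* = 1.8182, p* = 29.3636.
For a per-unit tax t: Δq = t/8.8, so DWL = ½·t·(t/8.8) = t²/17.6.
At t = 6.3: DWL = 2.255. At t = 11.1: DWL = 7.001.
Increase = 7.001 − 2.255 = 4.75.

4.75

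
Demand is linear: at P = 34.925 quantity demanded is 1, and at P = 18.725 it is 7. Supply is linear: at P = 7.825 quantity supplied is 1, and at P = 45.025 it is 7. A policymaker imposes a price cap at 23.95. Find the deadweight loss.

0.88

Demand slope = (18.725 − 34.925)/(7 − 1) = −2.7, so P = 37.625 − 2.7Q.
Supply slope = (45.025 − 7.825)/(7 − 1) = 6.2, so P = 1.625 + 6.2Q.
Competitive equilibrium: 37.625 − 2.7Q = 1.625 + 6.2Q → Q* = 4.0449, P* = 26.7037.
At the ceiling P = 23.95, quantity supplied = (23.95 − 1.625)/6.2 = 3.6008.
Willingness to pay at Q' = 3.6008: 37.625 − 2.7·3.6008 = 27.9028.
ΔQ = 4.0449 − 3.6008 = 0.4441; wedge = 27.9028 − 23.95 = 3.9528.
DWL = ½ × 0.4441 × 3.9528 = 0.88.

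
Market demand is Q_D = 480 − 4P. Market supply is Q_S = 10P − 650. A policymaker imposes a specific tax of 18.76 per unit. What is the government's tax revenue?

In inverse form: demand P = 120 − 0.25Q, supply P = 65 + 0.1Q.
Competitive equilibrium: 120 − 0.25Q = 65 + 0.1Q → Q* = 157.14286, P* = 80.71429.
With the tax, the buyer price exceeds the seller price by 18.76: (120 − 0.25Q) − (65 + 0.1Q) = 18.76 → Q' = 103.54286.
Tax revenue = 18.76 × 103.54286 = 1942.464.

1942.464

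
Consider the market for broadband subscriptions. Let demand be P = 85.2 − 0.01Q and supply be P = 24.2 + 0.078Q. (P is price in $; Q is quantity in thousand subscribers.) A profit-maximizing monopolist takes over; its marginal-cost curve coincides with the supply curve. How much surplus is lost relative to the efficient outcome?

Competitive equilibrium: 85.2 − 0.01Q = 24.2 + 0.078Q → Q* = 693.1818, P* = 78.2682.
Marginal revenue: MR = 85.2 − 0.02Q. Set MR = MC: 85.2 − 0.02Q = 24.2 + 0.078Q → Q_m = 622.449.
Price P_m = 85.2 − 0.01·622.449 = 78.9755; MC(Q_m) = 24.2 + 0.078·622.449 = 72.751.
Competitive Q* = 693.1818, so ΔQ = 70.7328; wedge = 78.9755 − 72.751 = 6.2245.
Welfare loss = ½ × 70.7328 × 6.2245 = $220.14 thousand.

$220.14 thousand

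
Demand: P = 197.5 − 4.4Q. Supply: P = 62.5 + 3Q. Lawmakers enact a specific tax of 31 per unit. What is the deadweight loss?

Competitive equilibrium: 197.5 − 4.4Q = 62.5 + 3Q → Q* = 18.2432, P* = 117.2297.
With the tax, the buyer price exceeds the seller price by 31: (197.5 − 4.4Q) − (62.5 + 3Q) = 31 → Q' = 14.0541.
ΔQ = 18.2432 − 14.0541 = 4.1891; the wedge equals the tax, 31.
The triangle = ½ × 4.1891 × 31 = 64.93.

64.93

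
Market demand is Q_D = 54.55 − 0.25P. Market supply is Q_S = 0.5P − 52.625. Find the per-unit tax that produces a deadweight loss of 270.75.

In inverse form: demand P = 218.2 − 4Q, supply P = 105.25 + 2Q.
Competitive equilibrium: 218.2 − 4Q = 105.25 + 2Q → Q* = 18.825, P* = 142.9.
A tax t gives ΔQ = t/6 and wedge t, so DWL = t²/12.
t²/12 = 270.75 → t² = 3249 → t = 57.

57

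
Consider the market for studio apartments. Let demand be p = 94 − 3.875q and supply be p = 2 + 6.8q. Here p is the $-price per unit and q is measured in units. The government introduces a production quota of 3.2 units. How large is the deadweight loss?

$156.70

Competitive equilibrium: 94 − 3.875q = 2 + 6.8q → q* = 8.6183, p* = 60.6042.
At q = 3.2: demand price = 94 − 3.875·3.2 = 81.6; supply price = 2 + 6.8·3.2 = 23.76.
Δq = 8.6183 − 3.2 = 5.4183; wedge = 81.6 − 23.76 = 57.84.
Welfare loss = ½ × 5.4183 × 57.84 = $156.70.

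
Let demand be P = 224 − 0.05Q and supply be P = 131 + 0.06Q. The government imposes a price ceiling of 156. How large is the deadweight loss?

Competitive equilibrium: 224 − 0.05Q = 131 + 0.06Q → Q* = 845.4545, P* = 181.7273.
At the ceiling P = 156, quantity supplied = (156 − 131)/0.06 = 416.6667.
Willingness to pay at Q' = 416.6667: 224 − 0.05·416.6667 = 203.1667.
ΔQ = 845.4545 − 416.6667 = 428.7878; wedge = 203.1667 − 156 = 47.1667.
The triangle = ½ × 428.7878 × 47.1667 = 10112.25.

10112.25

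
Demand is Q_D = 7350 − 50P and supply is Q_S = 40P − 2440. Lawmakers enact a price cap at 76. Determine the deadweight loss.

In inverse form: demand P = 147 − 0.02Q, supply P = 61 + 0.025Q.
Competitive equilibrium: 147 − 0.02Q = 61 + 0.025Q → Q* = 1911.1111, P* = 108.7778.
At the ceiling P = 76, quantity supplied = (76 − 61)/0.025 = 600.
Willingness to pay at Q' = 600: 147 − 0.02·600 = 135.
ΔQ = 1911.1111 − 600 = 1311.1111; wedge = 135 − 76 = 59.
DWL = ½ × 1311.1111 × 59 = 38677.78.

38677.78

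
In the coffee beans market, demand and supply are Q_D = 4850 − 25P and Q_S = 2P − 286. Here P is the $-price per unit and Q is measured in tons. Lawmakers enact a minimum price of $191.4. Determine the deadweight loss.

$234.08

In inverse form: demand P = 194 − 0.04Q, supply P = 143 + 0.5Q.
Competitive equilibrium: 194 − 0.04Q = 143 + 0.5Q → Q* = 94.4444, P* = 190.2222.
At the floor P = 191.4, quantity demanded = (194 − 191.4)/0.04 = 65.
Sellers' marginal cost at Q' = 65: 143 + 0.5·65 = 175.5.
ΔQ = 94.4444 − 65 = 29.4444; wedge = 191.4 − 175.5 = 15.9.
DWL = ½ × 29.4444 × 15.9 = $234.08.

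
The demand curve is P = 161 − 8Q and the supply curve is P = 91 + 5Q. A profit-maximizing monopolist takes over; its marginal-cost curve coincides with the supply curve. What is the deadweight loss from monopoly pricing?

Competitive equilibrium: 161 − 8Q = 91 + 5Q → Q* = 5.3846, P* = 117.9231.
Marginal revenue: MR = 161 − 16Q. Set MR = MC: 161 − 16Q = 91 + 5Q → Q_m = 3.3333.
Price P_m = 161 − 8·3.3333 = 134.3336; MC(Q_m) = 91 + 5·3.3333 = 107.6665.
Competitive Q* = 5.3846, so ΔQ = 2.0513; wedge = 134.3336 − 107.6665 = 26.6671.
Deadweight loss = ½ × 2.0513 × 26.6671 = 27.35.

27.35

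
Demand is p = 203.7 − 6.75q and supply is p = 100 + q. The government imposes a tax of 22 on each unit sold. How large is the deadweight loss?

Competitive equilibrium: 203.7 − 6.75q = 100 + q → q* = 13.3806, p* = 113.3806.
With the tax, the buyer price exceeds the seller price by 22: (203.7 − 6.75q) − (100 + q) = 22 → q' = 10.5419.
Δq = 13.3806 − 10.5419 = 2.8387; the wedge equals the tax, 22.
Deadweight loss = ½ × 2.8387 × 22 = 31.23.

31.23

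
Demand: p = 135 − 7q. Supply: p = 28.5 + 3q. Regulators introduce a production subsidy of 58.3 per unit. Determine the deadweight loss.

Competitive equilibrium: 135 − 7q = 28.5 + 3q → q* = 10.65, p* = 60.45.
The subsidy lowers effective supply by 58.3: p = 3q − 29.8.
New quantity: 135 − 7q = 3q − 29.8 → q' = 16.48.
Overproduction Δq = 16.48 − 10.65 = 5.83; wedge = subsidy = 58.3.
DWL = ½ × 5.83 × 58.3 = 169.94.

169.94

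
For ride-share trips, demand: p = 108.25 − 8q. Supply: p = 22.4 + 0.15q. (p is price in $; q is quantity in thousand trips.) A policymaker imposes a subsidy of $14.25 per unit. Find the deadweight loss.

$12.46 thousand

Competitive equilibrium: 108.25 − 8q = 22.4 + 0.15q → q* = 10.5337, p* = 23.9801.
The subsidy lowers effective supply by 14.25: p = 8.15 + 0.15q.
New quantity: 108.25 − 8q = 8.15 + 0.15q → q' = 12.2822.
Overproduction Δq = 12.2822 − 10.5337 = 1.7485; wedge = subsidy = 14.25.
DWL = ½ × 1.7485 × 14.25 = $12.46 thousand.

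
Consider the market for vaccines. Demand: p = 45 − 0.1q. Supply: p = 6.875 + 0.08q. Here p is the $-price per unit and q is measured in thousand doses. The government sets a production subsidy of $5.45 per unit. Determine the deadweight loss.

$82.51 thousand

Competitive equilibrium: 45 − 0.1q = 6.875 + 0.08q → q* = 211.8056, p* = 23.8194.
The subsidy lowers effective supply by 5.45: p = 1.425 + 0.08q.
New quantity: 45 − 0.1q = 1.425 + 0.08q → q' = 242.0833.
Overproduction Δq = 242.0833 − 211.8056 = 30.2777; wedge = subsidy = 5.45.
The triangle = ½ × 30.2777 × 5.45 = $82.51 thousand.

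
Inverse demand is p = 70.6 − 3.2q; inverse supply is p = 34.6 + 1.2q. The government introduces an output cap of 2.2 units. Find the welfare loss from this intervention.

78.72

Competitive equilibrium: 70.6 − 3.2q = 34.6 + 1.2q → q* = 8.1818, p* = 44.4182.
At q = 2.2: demand price = 70.6 − 3.2·2.2 = 63.56; supply price = 34.6 + 1.2·2.2 = 37.24.
Δq = 8.1818 − 2.2 = 5.9818; wedge = 63.56 − 37.24 = 26.32.
Welfare loss = ½ × 5.9818 × 26.32 = 78.72.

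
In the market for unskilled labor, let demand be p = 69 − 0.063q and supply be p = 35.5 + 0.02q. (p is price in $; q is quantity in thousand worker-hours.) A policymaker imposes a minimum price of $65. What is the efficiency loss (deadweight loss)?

Competitive equilibrium: 69 − 0.063q = 35.5 + 0.02q → q* = 403.61446, p* = 43.57229.
At the floor p = 65, quantity demanded = (69 − 65)/0.063 = 63.49206.
Sellers' marginal cost at q' = 63.49206: 35.5 + 0.02·63.49206 = 36.76984.
Δq = 403.61446 − 63.49206 = 340.1224; wedge = 65 − 36.76984 = 28.23016.
Deadweight loss = ½ × 340.1224 × 28.23016 = $4800.85 thousand.

$4800.85 thousand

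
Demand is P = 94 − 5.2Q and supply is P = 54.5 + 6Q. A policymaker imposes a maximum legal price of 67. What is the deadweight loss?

11.67

Competitive equilibrium: 94 − 5.2Q = 54.5 + 6Q → Q* = 3.5268, P* = 75.6607.
At the ceiling P = 67, quantity supplied = (67 − 54.5)/6 = 2.0833.
Willingness to pay at Q' = 2.0833: 94 − 5.2·2.0833 = 83.1668.
ΔQ = 3.5268 − 2.0833 = 1.4435; wedge = 83.1668 − 67 = 16.1668.
DWL = ½ × 1.4435 × 16.1668 = 11.67.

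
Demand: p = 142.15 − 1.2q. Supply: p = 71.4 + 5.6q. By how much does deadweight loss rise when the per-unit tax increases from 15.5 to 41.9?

Competitive equilibrium: 142.15 − 1.2q = 71.4 + 5.6q → q* = 10.4044, p* = 129.6647.
For a per-unit tax t: Δq = t/6.8, so DWL = ½·t·(t/6.8) = t²/13.6.
At t = 15.5: DWL = 17.665. At t = 41.9: DWL = 129.089.
Increase = 129.089 − 17.665 = 111.42.

111.42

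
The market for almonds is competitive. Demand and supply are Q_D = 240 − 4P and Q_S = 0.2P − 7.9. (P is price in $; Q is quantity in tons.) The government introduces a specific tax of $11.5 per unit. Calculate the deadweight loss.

In inverse form: demand P = 60 − 0.25Q, supply P = 39.5 + 5Q.
Competitive equilibrium: 60 − 0.25Q = 39.5 + 5Q → Q* = 3.9048, P* = 59.0238.
With the tax, the buyer price exceeds the seller price by 11.5: (60 − 0.25Q) − (39.5 + 5Q) = 11.5 → Q' = 1.7143.
ΔQ = 3.9048 − 1.7143 = 2.1905; the wedge equals the tax, 11.5.
The triangle = ½ × 2.1905 × 11.5 = $12.60.

$12.60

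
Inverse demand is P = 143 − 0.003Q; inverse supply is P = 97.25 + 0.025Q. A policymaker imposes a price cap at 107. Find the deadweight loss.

21663.02

Competitive equilibrium: 143 − 0.003Q = 97.25 + 0.025Q → Q* = 1633.9286, P* = 138.0982.
At the ceiling P = 107, quantity supplied = (107 − 97.25)/0.025 = 390.
Willingness to pay at Q' = 390: 143 − 0.003·390 = 141.83.
ΔQ = 1633.9286 − 390 = 1243.9286; wedge = 141.83 − 107 = 34.83.
Deadweight loss = ½ × 1243.9286 × 34.83 = 21663.02.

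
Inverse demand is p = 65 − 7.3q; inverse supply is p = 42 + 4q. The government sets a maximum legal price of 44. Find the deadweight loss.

13.32

Competitive equilibrium: 65 − 7.3q = 42 + 4q → q* = 2.0354, p* = 50.1416.
At the ceiling p = 44, quantity supplied = (44 − 42)/4 = 0.5.
Willingness to pay at q' = 0.5: 65 − 7.3·0.5 = 61.35.
Δq = 2.0354 − 0.5 = 1.5354; wedge = 61.35 − 44 = 17.35.
DWL = ½ × 1.5354 × 17.35 = 13.32.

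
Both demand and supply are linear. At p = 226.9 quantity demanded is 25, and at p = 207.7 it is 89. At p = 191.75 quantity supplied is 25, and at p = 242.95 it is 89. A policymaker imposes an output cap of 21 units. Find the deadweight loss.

711

Demand slope = (207.7 − 226.9)/(89 − 25) = −0.3, so p = 234.4 − 0.3q.
Supply slope = (242.95 − 191.75)/(89 − 25) = 0.8, so p = 171.75 + 0.8q.
Competitive equilibrium: 234.4 − 0.3q = 171.75 + 0.8q → q* = 56.9545, p* = 217.3136.
At q = 21: demand price = 234.4 − 0.3·21 = 228.1; supply price = 171.75 + 0.8·21 = 188.55.
Δq = 56.9545 − 21 = 35.9545; wedge = 228.1 − 188.55 = 39.55.
The triangle = ½ × 35.9545 × 39.55 = 711.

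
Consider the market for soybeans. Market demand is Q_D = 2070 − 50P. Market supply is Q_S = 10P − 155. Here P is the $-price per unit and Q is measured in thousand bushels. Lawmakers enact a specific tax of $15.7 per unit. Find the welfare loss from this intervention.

$1027.04 thousand

In inverse form: demand P = 41.4 − 0.02Q, supply P = 15.5 + 0.1Q.
Competitive equilibrium: 41.4 − 0.02Q = 15.5 + 0.1Q → Q* = 215.8333, P* = 37.0833.
With the tax, the buyer price exceeds the seller price by 15.7: (41.4 − 0.02Q) − (15.5 + 0.1Q) = 15.7 → Q' = 85.
ΔQ = 215.8333 − 85 = 130.8333; the wedge equals the tax, 15.7.
Welfare loss = ½ × 130.8333 × 15.7 = $1027.04 thousand.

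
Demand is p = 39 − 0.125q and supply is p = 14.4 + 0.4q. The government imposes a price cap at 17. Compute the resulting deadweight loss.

Competitive equilibrium: 39 − 0.125q = 14.4 + 0.4q → q* = 46.8571, p* = 33.1429.
At the ceiling p = 17, quantity supplied = (17 − 14.4)/0.4 = 6.5.
Willingness to pay at q' = 6.5: 39 − 0.125·6.5 = 38.1875.
Δq = 46.8571 − 6.5 = 40.3571; wedge = 38.1875 − 17 = 21.1875.
Deadweight loss = ½ × 40.3571 × 21.1875 = 427.53.

427.53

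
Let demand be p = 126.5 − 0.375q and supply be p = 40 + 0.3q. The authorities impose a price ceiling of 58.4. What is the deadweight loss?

Competitive equilibrium: 126.5 − 0.375q = 40 + 0.3q → q* = 128.1481, p* = 78.4444.
At the ceiling p = 58.4, quantity supplied = (58.4 − 40)/0.3 = 61.3333.
Willingness to pay at q' = 61.3333: 126.5 − 0.375·61.3333 = 103.5.
Δq = 128.1481 − 61.3333 = 66.8148; wedge = 103.5 − 58.4 = 45.1.
Welfare loss = ½ × 66.8148 × 45.1 = 1506.67.

1506.67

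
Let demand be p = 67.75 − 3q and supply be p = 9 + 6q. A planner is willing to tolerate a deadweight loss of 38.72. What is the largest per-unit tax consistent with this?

Competitive equilibrium: 67.75 − 3q = 9 + 6q → q* = 6.5278, p* = 48.1667.
A tax t gives Δq = t/9 and wedge t, so DWL = t²/18.
t²/18 = 38.72 → t² = 696.96 → t = 26.4.

26.4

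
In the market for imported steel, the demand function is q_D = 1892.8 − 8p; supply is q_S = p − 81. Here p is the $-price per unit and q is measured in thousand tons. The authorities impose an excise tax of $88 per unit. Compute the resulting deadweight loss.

In inverse form: demand p = 236.6 − 0.125q, supply p = 81 + q.
Competitive equilibrium: 236.6 − 0.125q = 81 + q → q* = 138.3111, p* = 219.3111.
With the tax, the buyer price exceeds the seller price by 88: (236.6 − 0.125q) − (81 + q) = 88 → q' = 60.0889.
Δq = 138.3111 − 60.0889 = 78.2222; the wedge equals the tax, 88.
Deadweight loss = ½ × 78.2222 × 88 = $3441.78 thousand.

$3441.78 thousand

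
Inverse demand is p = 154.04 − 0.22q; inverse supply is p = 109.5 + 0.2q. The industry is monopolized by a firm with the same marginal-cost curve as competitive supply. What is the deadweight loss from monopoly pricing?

Competitive equilibrium: 154.04 − 0.22q = 109.5 + 0.2q → q* = 106.04762, p* = 130.70952.
Marginal revenue: MR = 154.04 − 0.44q. Set MR = MC: 154.04 − 0.44q = 109.5 + 0.2q → q_m = 69.59375.
Price p_m = 154.04 − 0.22·69.59375 = 138.72938; MC(q_m) = 109.5 + 0.2·69.59375 = 123.41875.
Competitive q* = 106.04762, so Δq = 36.45387; wedge = 138.72938 − 123.41875 = 15.31063.
The triangle = ½ × 36.45387 × 15.31063 = 279.07.

279.07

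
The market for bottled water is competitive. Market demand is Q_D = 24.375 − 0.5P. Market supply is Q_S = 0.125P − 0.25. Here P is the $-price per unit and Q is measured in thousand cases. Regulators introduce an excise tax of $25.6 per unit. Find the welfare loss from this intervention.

In inverse form: demand P = 48.75 − 2Q, supply P = 2 + 8Q.
Competitive equilibrium: 48.75 − 2Q = 2 + 8Q → Q* = 4.675, P* = 39.4.
With the tax, the buyer price exceeds the seller price by 25.6: (48.75 − 2Q) − (2 + 8Q) = 25.6 → Q' = 2.115.
ΔQ = 4.675 − 2.115 = 2.56; the wedge equals the tax, 25.6.
Welfare loss = ½ × 2.56 × 25.6 = $32.768 thousand.

$32.768 thousand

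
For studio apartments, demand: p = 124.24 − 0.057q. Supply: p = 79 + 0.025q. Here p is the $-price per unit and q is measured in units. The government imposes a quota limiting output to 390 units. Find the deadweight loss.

$1072.12

Competitive equilibrium: 124.24 − 0.057q = 79 + 0.025q → q* = 551.7073, p* = 92.7927.
At q = 390: demand price = 124.24 − 0.057·390 = 102.01; supply price = 79 + 0.025·390 = 88.75.
Δq = 551.7073 − 390 = 161.7073; wedge = 102.01 − 88.75 = 13.26.
The triangle = ½ × 161.7073 × 13.26 = $1072.12.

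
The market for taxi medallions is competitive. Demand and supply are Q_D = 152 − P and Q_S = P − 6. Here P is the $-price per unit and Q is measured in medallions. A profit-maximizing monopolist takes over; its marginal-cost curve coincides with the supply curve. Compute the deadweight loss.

In inverse form: demand P = 152 − Q, supply P = 6 + Q.
Competitive equilibrium: 152 − Q = 6 + Q → Q* = 73, P* = 79.
Marginal revenue: MR = 152 − 2Q. Set MR = MC: 152 − 2Q = 6 + Q → Q_m = 48.6667.
Price P_m = 152 − 1·48.6667 = 103.3333; MC(Q_m) = 6 + 1·48.6667 = 54.6667.
Competitive Q* = 73, so ΔQ = 24.3333; wedge = 103.3333 − 54.6667 = 48.6666.
Deadweight loss = ½ × 24.3333 × 48.6666 = $592.11.

$592.11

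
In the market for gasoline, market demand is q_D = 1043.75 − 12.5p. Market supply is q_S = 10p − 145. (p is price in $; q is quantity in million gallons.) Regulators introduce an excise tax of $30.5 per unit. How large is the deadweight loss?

In inverse form: demand p = 83.5 − 0.08q, supply p = 14.5 + 0.1q.
Competitive equilibrium: 83.5 − 0.08q = 14.5 + 0.1q → q* = 383.3333, p* = 52.8333.
With the tax, the buyer price exceeds the seller price by 30.5: (83.5 − 0.08q) − (14.5 + 0.1q) = 30.5 → q' = 213.8889.
Δq = 383.3333 − 213.8889 = 169.4444; the wedge equals the tax, 30.5.
The triangle = ½ × 169.4444 × 30.5 = $2584.03 million.

$2584.03 million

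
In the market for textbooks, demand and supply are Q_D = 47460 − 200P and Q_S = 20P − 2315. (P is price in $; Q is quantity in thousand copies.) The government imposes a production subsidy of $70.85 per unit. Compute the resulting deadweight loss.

$45633.84 thousand

In inverse form: demand P = 237.3 − 0.005Q, supply P = 115.75 + 0.05Q.
Competitive equilibrium: 237.3 − 0.005Q = 115.75 + 0.05Q → Q* = 2210, P* = 226.25.
The subsidy lowers effective supply by 70.85: P = 44.9 + 0.05Q.
New quantity: 237.3 − 0.005Q = 44.9 + 0.05Q → Q' = 3498.1818.
Overproduction ΔQ = 3498.1818 − 2210 = 1288.1818; wedge = subsidy = 70.85.
Welfare loss = ½ × 1288.1818 × 70.85 = $45633.84 thousand.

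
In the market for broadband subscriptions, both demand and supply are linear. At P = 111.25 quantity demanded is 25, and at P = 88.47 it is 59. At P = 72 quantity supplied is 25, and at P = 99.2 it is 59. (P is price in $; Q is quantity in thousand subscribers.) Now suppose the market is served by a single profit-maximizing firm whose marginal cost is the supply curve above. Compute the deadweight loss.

$192.58 thousand

Demand slope = (88.47 − 111.25)/(59 − 25) = −0.67, so P = 128 − 0.67Q.
Supply slope = (99.2 − 72)/(59 − 25) = 0.8, so P = 52 + 0.8Q.
Competitive equilibrium: 128 − 0.67Q = 52 + 0.8Q → Q* = 51.7007, P* = 93.3605.
Marginal revenue: MR = 128 − 1.34Q. Set MR = MC: 128 − 1.34Q = 52 + 0.8Q → Q_m = 35.514.
Price P_m = 128 − 0.67·35.514 = 104.2056; MC(Q_m) = 52 + 0.8·35.514 = 80.4112.
Competitive Q* = 51.7007, so ΔQ = 16.1867; wedge = 104.2056 − 80.4112 = 23.7944.
Deadweight loss = ½ × 16.1867 × 23.7944 = $192.58 thousand.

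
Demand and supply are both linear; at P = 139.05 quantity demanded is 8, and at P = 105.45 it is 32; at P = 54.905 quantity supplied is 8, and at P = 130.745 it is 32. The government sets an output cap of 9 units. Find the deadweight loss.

694.49

Demand slope = (105.45 − 139.05)/(32 − 8) = −1.4, so P = 150.25 − 1.4Q.
Supply slope = (130.745 − 54.905)/(32 − 8) = 3.16, so P = 29.625 + 3.16Q.
Competitive equilibrium: 150.25 − 1.4Q = 29.625 + 3.16Q → Q* = 26.4529, P* = 113.216.
At Q = 9: demand price = 150.25 − 1.4·9 = 137.65; supply price = 29.625 + 3.16·9 = 58.065.
ΔQ = 26.4529 − 9 = 17.4529; wedge = 137.65 − 58.065 = 79.585.
DWL = ½ × 17.4529 × 79.585 = 694.49.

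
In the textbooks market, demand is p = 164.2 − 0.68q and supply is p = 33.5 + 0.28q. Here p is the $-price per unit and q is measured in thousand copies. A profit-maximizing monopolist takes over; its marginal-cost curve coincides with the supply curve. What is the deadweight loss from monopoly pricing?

Competitive equilibrium: 164.2 − 0.68q = 33.5 + 0.28q → q* = 136.1458, p* = 71.6208.
Marginal revenue: MR = 164.2 − 1.36q. Set MR = MC: 164.2 − 1.36q = 33.5 + 0.28q → q_m = 79.6951.
Price p_m = 164.2 − 0.68·79.6951 = 110.0073; MC(q_m) = 33.5 + 0.28·79.6951 = 55.8146.
Competitive q* = 136.1458, so Δq = 56.4507; wedge = 110.0073 − 55.8146 = 54.1927.
Welfare loss = ½ × 56.4507 × 54.1927 = $1529.61 thousand.

$1529.61 thousand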